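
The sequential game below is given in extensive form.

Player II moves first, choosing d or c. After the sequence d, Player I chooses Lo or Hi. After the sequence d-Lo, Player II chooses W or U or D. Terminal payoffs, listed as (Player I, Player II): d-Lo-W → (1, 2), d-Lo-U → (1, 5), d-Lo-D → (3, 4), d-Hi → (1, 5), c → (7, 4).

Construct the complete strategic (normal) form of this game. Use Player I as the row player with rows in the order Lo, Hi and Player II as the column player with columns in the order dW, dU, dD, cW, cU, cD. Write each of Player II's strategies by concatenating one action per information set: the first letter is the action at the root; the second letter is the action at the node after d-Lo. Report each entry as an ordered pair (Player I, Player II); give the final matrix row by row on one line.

           dW       dU       dD       cW       cU       cD
  Lo    (1,2)    (1,5)    (3,4)    (7,4)    (7,4)    (7,4)
  Hi    (1,5)    (1,5)    (1,5)    (7,4)    (7,4)    (7,4)

Lo: (1,2) (1,5) (3,4) (7,4) (7,4) (7,4) | Hi: (1,5) (1,5) (1,5) (7,4) (7,4) (7,4)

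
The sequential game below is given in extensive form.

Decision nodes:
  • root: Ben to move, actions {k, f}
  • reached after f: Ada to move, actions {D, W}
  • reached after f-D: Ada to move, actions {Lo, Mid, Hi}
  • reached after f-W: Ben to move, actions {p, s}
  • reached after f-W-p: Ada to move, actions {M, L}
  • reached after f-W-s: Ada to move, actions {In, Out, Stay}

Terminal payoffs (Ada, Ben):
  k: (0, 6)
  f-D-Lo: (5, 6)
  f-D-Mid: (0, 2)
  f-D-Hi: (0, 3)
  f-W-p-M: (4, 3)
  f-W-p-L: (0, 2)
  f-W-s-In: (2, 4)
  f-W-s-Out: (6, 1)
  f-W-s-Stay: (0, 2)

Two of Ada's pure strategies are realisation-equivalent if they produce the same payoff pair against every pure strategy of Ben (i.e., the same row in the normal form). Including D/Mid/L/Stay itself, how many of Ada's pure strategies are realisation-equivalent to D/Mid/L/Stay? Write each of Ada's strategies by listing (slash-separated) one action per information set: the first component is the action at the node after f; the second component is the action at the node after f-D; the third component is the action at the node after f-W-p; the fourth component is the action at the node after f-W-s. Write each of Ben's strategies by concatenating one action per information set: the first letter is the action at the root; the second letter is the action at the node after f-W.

Row for D/Mid/L/Stay (columns kp, ks, fp, fs): (0,6) (0,6) (0,2) (0,2).
Under D/Mid/L/Stay, Ada's choice at the node after f-W-p and at the node after f-W-s can never be reached regardless of what Ben does, so varying those choices leaves every outcome unchanged.
Holding the reachable choices fixed and varying the unreachable ones freely already gives 2 × 3 = 6 equivalent strategies.
Checking the remaining rows, W/Lo/L/Stay, W/Mid/L/Stay, W/Hi/L/Stay also happen to give the same payoffs in every column, bringing the total to 9: D/Mid/M/In, D/Mid/M/Out, D/Mid/M/Stay, D/Mid/L/In, D/Mid/L/Out, D/Mid/L/Stay, W/Lo/L/Stay, W/Mid/L/Stay, W/Hi/L/Stay.

9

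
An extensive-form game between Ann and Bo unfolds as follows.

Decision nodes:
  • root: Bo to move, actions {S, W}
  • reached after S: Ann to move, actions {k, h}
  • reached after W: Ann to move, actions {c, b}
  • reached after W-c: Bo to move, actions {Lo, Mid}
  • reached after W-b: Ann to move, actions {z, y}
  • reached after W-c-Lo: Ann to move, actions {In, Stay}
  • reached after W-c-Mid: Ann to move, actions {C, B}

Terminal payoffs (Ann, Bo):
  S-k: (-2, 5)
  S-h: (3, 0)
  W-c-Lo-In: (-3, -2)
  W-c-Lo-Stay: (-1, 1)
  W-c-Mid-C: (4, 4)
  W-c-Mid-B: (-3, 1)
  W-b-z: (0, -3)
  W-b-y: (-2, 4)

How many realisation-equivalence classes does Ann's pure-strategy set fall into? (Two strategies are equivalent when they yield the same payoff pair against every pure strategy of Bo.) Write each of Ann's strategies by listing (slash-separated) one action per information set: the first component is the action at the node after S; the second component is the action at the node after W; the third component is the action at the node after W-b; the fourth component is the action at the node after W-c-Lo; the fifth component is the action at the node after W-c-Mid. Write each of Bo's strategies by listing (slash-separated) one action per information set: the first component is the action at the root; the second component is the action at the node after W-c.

12

Ann has 32 pure strategies: k/c/z/In/C, k/c/z/In/B, k/c/z/Stay/C, k/c/z/Stay/B, k/c/y/In/C, k/c/y/In/B, k/c/y/Stay/C, k/c/y/Stay/B, k/b/z/In/C, k/b/z/In/B, k/b/z/Stay/C, k/b/z/Stay/B, k/b/y/In/C, k/b/y/In/B, k/b/y/Stay/C, k/b/y/Stay/B, h/c/z/In/C, h/c/z/In/B, h/c/z/Stay/C, h/c/z/Stay/B, h/c/y/In/C, h/c/y/In/B, h/c/y/Stay/C, h/c/y/Stay/B, h/b/z/In/C, h/b/z/In/B, h/b/z/Stay/C, h/b/z/Stay/B, h/b/y/In/C, h/b/y/In/B, h/b/y/Stay/C, h/b/y/Stay/B. Columns: S/Lo, S/Mid, W/Lo, W/Mid.
{k/c/z/In/C, k/c/y/In/C} → row (-2,5) (-2,5) (-3,-2) (4,4)
{k/c/z/In/B, k/c/y/In/B} → row (-2,5) (-2,5) (-3,-2) (-3,1)
{k/c/z/Stay/C, k/c/y/Stay/C} → row (-2,5) (-2,5) (-1,1) (4,4)
{k/c/z/Stay/B, k/c/y/Stay/B} → row (-2,5) (-2,5) (-1,1) (-3,1)
{k/b/z/In/C, k/b/z/In/B, k/b/z/Stay/C, k/b/z/Stay/B} → row (-2,5) (-2,5) (0,-3) (0,-3)
{k/b/y/In/C, k/b/y/In/B, k/b/y/Stay/C, k/b/y/Stay/B} → row (-2,5) (-2,5) (-2,4) (-2,4)
{h/c/z/In/C, h/c/y/In/C} → row (3,0) (3,0) (-3,-2) (4,4)
{h/c/z/In/B, h/c/y/In/B} → row (3,0) (3,0) (-3,-2) (-3,1)
{h/c/z/Stay/C, h/c/y/Stay/C} → row (3,0) (3,0) (-1,1) (4,4)
{h/c/z/Stay/B, h/c/y/Stay/B} → row (3,0) (3,0) (-1,1) (-3,1)
{h/b/z/In/C, h/b/z/In/B, h/b/z/Stay/C, h/b/z/Stay/B} → row (3,0) (3,0) (0,-3) (0,-3)
{h/b/y/In/C, h/b/y/In/B, h/b/y/Stay/C, h/b/y/Stay/B} → row (3,0) (3,0) (-2,4) (-2,4)
That's 12 distinct rows out of 32 strategies.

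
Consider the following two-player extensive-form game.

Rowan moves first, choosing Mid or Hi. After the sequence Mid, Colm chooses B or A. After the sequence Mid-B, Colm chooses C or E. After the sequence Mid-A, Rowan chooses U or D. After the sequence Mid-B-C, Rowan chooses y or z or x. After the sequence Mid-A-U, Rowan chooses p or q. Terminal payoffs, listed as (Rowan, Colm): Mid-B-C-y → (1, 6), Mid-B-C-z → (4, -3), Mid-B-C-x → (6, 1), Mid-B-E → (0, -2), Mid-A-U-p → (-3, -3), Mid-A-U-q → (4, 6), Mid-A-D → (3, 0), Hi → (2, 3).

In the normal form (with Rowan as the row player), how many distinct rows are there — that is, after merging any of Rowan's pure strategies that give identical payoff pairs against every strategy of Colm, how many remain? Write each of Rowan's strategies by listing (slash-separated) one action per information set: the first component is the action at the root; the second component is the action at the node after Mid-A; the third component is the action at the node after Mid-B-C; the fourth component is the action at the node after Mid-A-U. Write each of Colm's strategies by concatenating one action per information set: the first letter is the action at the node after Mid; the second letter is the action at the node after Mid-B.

10

Rowan has 24 pure strategies: Mid/U/y/p, Mid/U/y/q, Mid/U/z/p, Mid/U/z/q, Mid/U/x/p, Mid/U/x/q, Mid/D/y/p, Mid/D/y/q, Mid/D/z/p, Mid/D/z/q, Mid/D/x/p, Mid/D/x/q, Hi/U/y/p, Hi/U/y/q, Hi/U/z/p, Hi/U/z/q, Hi/U/x/p, Hi/U/x/q, Hi/D/y/p, Hi/D/y/q, Hi/D/z/p, Hi/D/z/q, Hi/D/x/p, Hi/D/x/q. Columns: BC, BE, AC, AE.
{Mid/U/y/p} → row (1,6) (0,-2) (-3,-3) (-3,-3)
{Mid/U/y/q} → row (1,6) (0,-2) (4,6) (4,6)
{Mid/U/z/p} → row (4,-3) (0,-2) (-3,-3) (-3,-3)
{Mid/U/z/q} → row (4,-3) (0,-2) (4,6) (4,6)
{Mid/U/x/p} → row (6,1) (0,-2) (-3,-3) (-3,-3)
{Mid/U/x/q} → row (6,1) (0,-2) (4,6) (4,6)
{Mid/D/y/p, Mid/D/y/q} → row (1,6) (0,-2) (3,0) (3,0)
{Mid/D/z/p, Mid/D/z/q} → row (4,-3) (0,-2) (3,0) (3,0)
{Mid/D/x/p, Mid/D/x/q} → row (6,1) (0,-2) (3,0) (3,0)
{Hi/U/y/p, Hi/U/y/q, Hi/U/z/p, Hi/U/z/q, Hi/U/x/p, Hi/U/x/q, Hi/D/y/p, Hi/D/y/q, Hi/D/z/p, Hi/D/z/q, Hi/D/x/p, Hi/D/x/q} → row (2,3) (2,3) (2,3) (2,3)
That's 10 distinct rows out of 24 strategies.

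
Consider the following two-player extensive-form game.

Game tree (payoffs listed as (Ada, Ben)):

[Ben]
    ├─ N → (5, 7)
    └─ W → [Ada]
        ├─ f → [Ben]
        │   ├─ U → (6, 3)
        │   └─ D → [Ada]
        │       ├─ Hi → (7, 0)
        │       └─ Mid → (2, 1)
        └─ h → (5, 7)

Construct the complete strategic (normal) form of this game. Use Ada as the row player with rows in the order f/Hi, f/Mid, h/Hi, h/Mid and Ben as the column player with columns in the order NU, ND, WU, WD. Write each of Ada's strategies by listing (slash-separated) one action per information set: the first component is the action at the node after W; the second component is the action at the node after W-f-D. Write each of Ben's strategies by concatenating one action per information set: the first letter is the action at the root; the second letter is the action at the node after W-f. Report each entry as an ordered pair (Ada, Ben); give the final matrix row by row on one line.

            NU       ND       WU       WD
 f/Hi    (5,7)    (5,7)    (6,3)    (7,0)
f/Mid    (5,7)    (5,7)    (6,3)    (2,1)
 h/Hi    (5,7)    (5,7)    (5,7)    (5,7)
h/Mid    (5,7)    (5,7)    (5,7)    (5,7)

f/Hi: (5,7) (5,7) (6,3) (7,0) | f/Mid: (5,7) (5,7) (6,3) (2,1) | h/Hi: (5,7) (5,7) (5,7) (5,7) | h/Mid: (5,7) (5,7) (5,7) (5,7)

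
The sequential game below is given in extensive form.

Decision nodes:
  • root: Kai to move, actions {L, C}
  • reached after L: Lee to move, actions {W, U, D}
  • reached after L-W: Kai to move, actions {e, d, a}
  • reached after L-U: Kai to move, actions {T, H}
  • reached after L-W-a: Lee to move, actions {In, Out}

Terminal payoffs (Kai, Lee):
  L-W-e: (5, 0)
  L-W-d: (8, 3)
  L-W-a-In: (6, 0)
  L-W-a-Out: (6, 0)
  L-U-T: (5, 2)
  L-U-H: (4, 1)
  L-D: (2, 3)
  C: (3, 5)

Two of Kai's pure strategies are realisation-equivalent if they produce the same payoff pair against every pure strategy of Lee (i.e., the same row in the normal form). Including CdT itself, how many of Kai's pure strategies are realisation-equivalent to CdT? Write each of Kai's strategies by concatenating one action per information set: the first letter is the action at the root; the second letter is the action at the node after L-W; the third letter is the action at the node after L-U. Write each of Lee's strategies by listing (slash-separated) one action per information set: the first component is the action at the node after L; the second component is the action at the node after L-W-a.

Row for CdT (columns W/In, W/Out, U/In, U/Out, D/In, D/Out): (3,5) (3,5) (3,5) (3,5) (3,5) (3,5).
Under CdT, Kai's choice at the node after L-W and at the node after L-U can never be reached regardless of what Lee does, so varying those choices leaves every outcome unchanged.
Holding the reachable choices fixed and varying the unreachable ones freely already gives 3 × 2 = 6 equivalent strategies.
No other strategy reproduces this row, so those 6 are the full class: CeT, CeH, CdT, CdH, CaT, CaH.

6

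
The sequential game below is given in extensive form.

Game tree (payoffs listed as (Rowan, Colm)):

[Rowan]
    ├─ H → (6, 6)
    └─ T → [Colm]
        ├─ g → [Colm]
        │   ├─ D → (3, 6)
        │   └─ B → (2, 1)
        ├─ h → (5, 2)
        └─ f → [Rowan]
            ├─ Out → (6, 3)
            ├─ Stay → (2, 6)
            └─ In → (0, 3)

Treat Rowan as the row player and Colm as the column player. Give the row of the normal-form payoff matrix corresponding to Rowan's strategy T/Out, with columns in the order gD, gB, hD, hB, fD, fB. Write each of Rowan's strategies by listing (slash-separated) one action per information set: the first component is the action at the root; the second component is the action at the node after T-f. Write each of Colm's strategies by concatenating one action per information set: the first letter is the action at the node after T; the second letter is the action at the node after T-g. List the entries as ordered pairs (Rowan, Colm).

vs gD: Rowan plays T → Colm plays g at [T] → Colm plays D at [T-g] → (3, 6)
vs gB: Rowan plays T → Colm plays g at [T] → Colm plays B at [T-g] → (2, 1)
vs hD: Rowan plays T → Colm plays h at [T] → (5, 2)
vs hB: Rowan plays T → Colm plays h at [T] → (5, 2)
vs fD: Rowan plays T → Colm plays f at [T] → Rowan plays Out at [T-f] → (6, 3)
vs fB: Rowan plays T → Colm plays f at [T] → Rowan plays Out at [T-f] → (6, 3)

(3,6) (2,1) (5,2) (5,2) (6,3) (6,3)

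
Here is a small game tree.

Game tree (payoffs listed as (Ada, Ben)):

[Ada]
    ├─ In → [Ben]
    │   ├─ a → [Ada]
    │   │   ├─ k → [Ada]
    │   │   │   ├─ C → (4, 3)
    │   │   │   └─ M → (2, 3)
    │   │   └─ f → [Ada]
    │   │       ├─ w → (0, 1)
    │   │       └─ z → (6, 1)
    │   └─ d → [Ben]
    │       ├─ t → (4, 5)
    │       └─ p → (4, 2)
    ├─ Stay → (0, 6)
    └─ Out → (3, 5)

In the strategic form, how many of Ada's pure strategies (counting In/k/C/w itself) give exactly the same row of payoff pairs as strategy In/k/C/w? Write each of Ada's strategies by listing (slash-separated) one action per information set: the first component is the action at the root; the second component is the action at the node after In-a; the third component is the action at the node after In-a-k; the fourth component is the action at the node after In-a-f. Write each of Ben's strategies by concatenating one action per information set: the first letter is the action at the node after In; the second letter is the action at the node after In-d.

Row for In/k/C/w (columns at, ap, dt, dp): (4,3) (4,3) (4,5) (4,2).
Under In/k/C/w, Ada's choice at the node after In-a-f can never be reached regardless of what Ben does, so varying those choices leaves every outcome unchanged.
Holding the reachable choices fixed and varying the unreachable one freely already gives 2 equivalent strategies.
No other strategy reproduces this row, so those 2 are the full class: In/k/C/w, In/k/C/z.

2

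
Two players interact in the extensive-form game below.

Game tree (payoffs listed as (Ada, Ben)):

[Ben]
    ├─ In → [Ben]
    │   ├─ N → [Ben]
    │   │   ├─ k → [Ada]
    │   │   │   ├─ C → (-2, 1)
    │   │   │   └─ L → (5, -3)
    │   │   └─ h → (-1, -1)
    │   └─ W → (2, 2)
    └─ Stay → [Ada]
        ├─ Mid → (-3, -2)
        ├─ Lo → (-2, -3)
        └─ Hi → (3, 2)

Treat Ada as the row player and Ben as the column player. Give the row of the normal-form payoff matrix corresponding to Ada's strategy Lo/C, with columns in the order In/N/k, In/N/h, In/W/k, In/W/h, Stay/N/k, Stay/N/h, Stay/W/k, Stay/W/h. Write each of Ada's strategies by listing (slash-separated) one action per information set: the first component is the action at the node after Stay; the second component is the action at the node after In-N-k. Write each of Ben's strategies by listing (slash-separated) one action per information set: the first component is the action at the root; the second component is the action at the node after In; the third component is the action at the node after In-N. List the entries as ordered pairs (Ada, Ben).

vs In/N/k: Ben plays In → Ben plays N at [In] → Ben plays k at [In-N] → Ada plays C at [In-N-k] → (-2, 1)
vs In/N/h: Ben plays In → Ben plays N at [In] → Ben plays h at [In-N] → (-1, -1)
vs In/W/k: Ben plays In → Ben plays W at [In] → (2, 2)
vs In/W/h: Ben plays In → Ben plays W at [In] → (2, 2)
vs Stay/N/k: Ben plays Stay → Ada plays Lo at [Stay] → (-2, -3)
vs Stay/N/h: Ben plays Stay → Ada plays Lo at [Stay] → (-2, -3)
vs Stay/W/k: Ben plays Stay → Ada plays Lo at [Stay] → (-2, -3)
vs Stay/W/h: Ben plays Stay → Ada plays Lo at [Stay] → (-2, -3)

(-2,1) (-1,-1) (2,2) (2,2) (-2,-3) (-2,-3) (-2,-3) (-2,-3)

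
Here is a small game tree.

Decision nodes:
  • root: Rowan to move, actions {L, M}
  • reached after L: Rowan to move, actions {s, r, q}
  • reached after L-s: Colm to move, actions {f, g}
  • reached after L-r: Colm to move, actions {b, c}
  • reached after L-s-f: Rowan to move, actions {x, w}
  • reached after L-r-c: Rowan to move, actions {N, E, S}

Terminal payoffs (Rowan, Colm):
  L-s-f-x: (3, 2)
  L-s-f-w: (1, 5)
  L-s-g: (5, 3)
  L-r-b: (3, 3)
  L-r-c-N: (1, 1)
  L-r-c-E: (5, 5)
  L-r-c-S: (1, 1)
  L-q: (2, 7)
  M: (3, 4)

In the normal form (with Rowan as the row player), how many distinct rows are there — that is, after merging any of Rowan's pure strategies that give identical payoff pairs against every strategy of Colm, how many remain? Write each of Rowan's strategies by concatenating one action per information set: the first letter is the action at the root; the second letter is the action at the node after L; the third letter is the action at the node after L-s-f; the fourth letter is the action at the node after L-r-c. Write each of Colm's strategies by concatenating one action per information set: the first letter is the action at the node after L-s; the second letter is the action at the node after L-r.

Rowan has 36 pure strategies: LsxN, LsxE, LsxS, LswN, LswE, LswS, LrxN, LrxE, LrxS, LrwN, LrwE, LrwS, LqxN, LqxE, LqxS, LqwN, LqwE, LqwS, MsxN, MsxE, MsxS, MswN, MswE, MswS, MrxN, MrxE, MrxS, MrwN, MrwE, MrwS, MqxN, MqxE, MqxS, MqwN, MqwE, MqwS. Columns: fb, fc, gb, gc.
{LsxN, LsxE, LsxS} → row (3,2) (3,2) (5,3) (5,3)
{LswN, LswE, LswS} → row (1,5) (1,5) (5,3) (5,3)
{LrxN, LrxS, LrwN, LrwS} → row (3,3) (1,1) (3,3) (1,1)
{LrxE, LrwE} → row (3,3) (5,5) (3,3) (5,5)
{LqxN, LqxE, LqxS, LqwN, LqwE, LqwS} → row (2,7) (2,7) (2,7) (2,7)
{MsxN, MsxE, MsxS, MswN, MswE, MswS, MrxN, MrxE, MrxS, MrwN, MrwE, MrwS, MqxN, MqxE, MqxS, MqwN, MqwE, MqwS} → row (3,4) (3,4) (3,4) (3,4)
That's 6 distinct rows out of 36 strategies.

6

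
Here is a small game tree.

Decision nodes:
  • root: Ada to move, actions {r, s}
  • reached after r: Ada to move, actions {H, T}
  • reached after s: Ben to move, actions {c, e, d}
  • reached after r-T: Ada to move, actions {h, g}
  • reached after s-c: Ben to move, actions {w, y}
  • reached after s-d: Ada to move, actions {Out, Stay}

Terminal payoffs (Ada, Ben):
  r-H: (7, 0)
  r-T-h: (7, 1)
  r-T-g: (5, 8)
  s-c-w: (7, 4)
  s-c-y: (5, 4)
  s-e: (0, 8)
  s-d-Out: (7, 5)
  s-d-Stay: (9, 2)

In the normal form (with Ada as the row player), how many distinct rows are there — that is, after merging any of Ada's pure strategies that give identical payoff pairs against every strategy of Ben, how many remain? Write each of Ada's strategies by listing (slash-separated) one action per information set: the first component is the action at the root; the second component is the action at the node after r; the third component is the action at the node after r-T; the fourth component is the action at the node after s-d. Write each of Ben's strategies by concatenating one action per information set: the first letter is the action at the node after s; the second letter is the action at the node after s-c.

Ada has 16 pure strategies: r/H/h/Out, r/H/h/Stay, r/H/g/Out, r/H/g/Stay, r/T/h/Out, r/T/h/Stay, r/T/g/Out, r/T/g/Stay, s/H/h/Out, s/H/h/Stay, s/H/g/Out, s/H/g/Stay, s/T/h/Out, s/T/h/Stay, s/T/g/Out, s/T/g/Stay. Columns: cw, cy, ew, ey, dw, dy.
{r/H/h/Out, r/H/h/Stay, r/H/g/Out, r/H/g/Stay} → row (7,0) (7,0) (7,0) (7,0) (7,0) (7,0)
{r/T/h/Out, r/T/h/Stay} → row (7,1) (7,1) (7,1) (7,1) (7,1) (7,1)
{r/T/g/Out, r/T/g/Stay} → row (5,8) (5,8) (5,8) (5,8) (5,8) (5,8)
{s/H/h/Out, s/H/g/Out, s/T/h/Out, s/T/g/Out} → row (7,4) (5,4) (0,8) (0,8) (7,5) (7,5)
{s/H/h/Stay, s/H/g/Stay, s/T/h/Stay, s/T/g/Stay} → row (7,4) (5,4) (0,8) (0,8) (9,2) (9,2)
That's 5 distinct rows out of 16 strategies.

5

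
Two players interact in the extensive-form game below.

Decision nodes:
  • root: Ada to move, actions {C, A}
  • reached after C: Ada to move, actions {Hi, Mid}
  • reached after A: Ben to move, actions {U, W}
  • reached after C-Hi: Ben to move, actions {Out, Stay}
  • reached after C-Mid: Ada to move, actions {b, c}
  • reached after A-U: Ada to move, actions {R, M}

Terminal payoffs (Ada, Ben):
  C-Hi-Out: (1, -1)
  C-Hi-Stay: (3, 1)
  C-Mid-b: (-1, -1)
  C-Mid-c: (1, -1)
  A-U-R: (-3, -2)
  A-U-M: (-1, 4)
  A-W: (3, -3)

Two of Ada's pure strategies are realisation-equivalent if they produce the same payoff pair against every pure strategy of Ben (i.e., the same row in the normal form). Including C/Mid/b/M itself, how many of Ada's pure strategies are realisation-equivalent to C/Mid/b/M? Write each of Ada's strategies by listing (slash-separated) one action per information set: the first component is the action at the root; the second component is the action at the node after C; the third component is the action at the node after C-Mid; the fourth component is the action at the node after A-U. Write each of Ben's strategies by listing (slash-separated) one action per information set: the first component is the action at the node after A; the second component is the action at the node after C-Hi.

Row for C/Mid/b/M (columns U/Out, U/Stay, W/Out, W/Stay): (-1,-1) (-1,-1) (-1,-1) (-1,-1).
Under C/Mid/b/M, Ada's choice at the node after A-U can never be reached regardless of what Ben does, so varying those choices leaves every outcome unchanged.
Holding the reachable choices fixed and varying the unreachable one freely already gives 2 equivalent strategies.
No other strategy reproduces this row, so those 2 are the full class: C/Mid/b/R, C/Mid/b/M.

2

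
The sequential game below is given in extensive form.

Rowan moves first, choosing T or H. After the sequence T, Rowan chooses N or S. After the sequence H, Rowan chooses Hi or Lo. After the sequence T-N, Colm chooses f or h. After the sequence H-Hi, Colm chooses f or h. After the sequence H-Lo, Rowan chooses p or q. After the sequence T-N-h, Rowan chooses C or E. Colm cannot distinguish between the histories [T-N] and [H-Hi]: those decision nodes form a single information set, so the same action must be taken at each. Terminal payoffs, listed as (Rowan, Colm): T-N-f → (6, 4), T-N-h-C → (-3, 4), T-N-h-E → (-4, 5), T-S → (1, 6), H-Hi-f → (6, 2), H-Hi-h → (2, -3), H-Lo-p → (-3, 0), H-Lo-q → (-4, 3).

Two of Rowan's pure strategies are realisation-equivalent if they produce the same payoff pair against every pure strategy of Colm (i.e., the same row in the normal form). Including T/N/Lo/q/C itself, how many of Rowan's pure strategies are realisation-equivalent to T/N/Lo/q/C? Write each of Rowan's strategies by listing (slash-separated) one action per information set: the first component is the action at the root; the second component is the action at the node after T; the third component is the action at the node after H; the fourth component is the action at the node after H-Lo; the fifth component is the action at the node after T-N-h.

4

Row for T/N/Lo/q/C (columns f, h): (6,4) (-3,4).
Under T/N/Lo/q/C, Rowan's choice at the node after H and at the node after H-Lo can never be reached regardless of what Colm does, so varying those choices leaves every outcome unchanged.
Holding the reachable choices fixed and varying the unreachable ones freely already gives 2 × 2 = 4 equivalent strategies.
No other strategy reproduces this row, so those 4 are the full class: T/N/Hi/p/C, T/N/Hi/q/C, T/N/Lo/p/C, T/N/Lo/q/C.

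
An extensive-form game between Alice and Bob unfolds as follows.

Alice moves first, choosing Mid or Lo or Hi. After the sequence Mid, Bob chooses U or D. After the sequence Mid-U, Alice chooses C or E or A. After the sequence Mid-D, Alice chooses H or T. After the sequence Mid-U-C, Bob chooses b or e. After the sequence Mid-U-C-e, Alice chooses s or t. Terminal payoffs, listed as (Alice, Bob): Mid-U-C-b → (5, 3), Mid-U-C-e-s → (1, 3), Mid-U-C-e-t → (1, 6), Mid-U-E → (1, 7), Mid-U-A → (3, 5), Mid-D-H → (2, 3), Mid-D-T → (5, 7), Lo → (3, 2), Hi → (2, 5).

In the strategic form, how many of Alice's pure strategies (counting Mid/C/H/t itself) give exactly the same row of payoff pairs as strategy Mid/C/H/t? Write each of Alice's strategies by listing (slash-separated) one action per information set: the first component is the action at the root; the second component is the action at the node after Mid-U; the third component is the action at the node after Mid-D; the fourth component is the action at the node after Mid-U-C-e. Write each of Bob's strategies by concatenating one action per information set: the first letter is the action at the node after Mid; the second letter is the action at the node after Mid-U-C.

Row for Mid/C/H/t (columns Ub, Ue, Db, De): (5,3) (1,6) (2,3) (2,3).
Every one of Alice's information sets is on the play path for some reply by Bob when Alice follows Mid/C/H/t.
Changing the action at any of them therefore changes at least one column, so only Mid/C/H/t itself gives this row.

1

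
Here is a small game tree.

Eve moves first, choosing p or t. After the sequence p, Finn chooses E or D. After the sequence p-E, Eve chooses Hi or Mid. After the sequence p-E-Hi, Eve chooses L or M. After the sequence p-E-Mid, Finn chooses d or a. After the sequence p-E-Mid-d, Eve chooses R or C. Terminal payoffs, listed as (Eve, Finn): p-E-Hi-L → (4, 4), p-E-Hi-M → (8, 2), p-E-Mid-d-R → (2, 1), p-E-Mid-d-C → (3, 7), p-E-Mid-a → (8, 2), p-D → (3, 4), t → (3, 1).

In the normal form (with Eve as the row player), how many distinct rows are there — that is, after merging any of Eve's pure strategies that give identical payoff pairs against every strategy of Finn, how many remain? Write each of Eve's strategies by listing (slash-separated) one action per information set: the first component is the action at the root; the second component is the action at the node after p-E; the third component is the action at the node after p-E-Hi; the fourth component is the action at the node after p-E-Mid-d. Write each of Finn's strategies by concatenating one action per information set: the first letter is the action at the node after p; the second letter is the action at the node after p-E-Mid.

Eve has 16 pure strategies: p/Hi/L/R, p/Hi/L/C, p/Hi/M/R, p/Hi/M/C, p/Mid/L/R, p/Mid/L/C, p/Mid/M/R, p/Mid/M/C, t/Hi/L/R, t/Hi/L/C, t/Hi/M/R, t/Hi/M/C, t/Mid/L/R, t/Mid/L/C, t/Mid/M/R, t/Mid/M/C. Columns: Ed, Ea, Dd, Da.
{p/Hi/L/R, p/Hi/L/C} → row (4,4) (4,4) (3,4) (3,4)
{p/Hi/M/R, p/Hi/M/C} → row (8,2) (8,2) (3,4) (3,4)
{p/Mid/L/R, p/Mid/M/R} → row (2,1) (8,2) (3,4) (3,4)
{p/Mid/L/C, p/Mid/M/C} → row (3,7) (8,2) (3,4) (3,4)
{t/Hi/L/R, t/Hi/L/C, t/Hi/M/R, t/Hi/M/C, t/Mid/L/R, t/Mid/L/C, t/Mid/M/R, t/Mid/M/C} → row (3,1) (3,1) (3,1) (3,1)
That's 5 distinct rows out of 16 strategies.

5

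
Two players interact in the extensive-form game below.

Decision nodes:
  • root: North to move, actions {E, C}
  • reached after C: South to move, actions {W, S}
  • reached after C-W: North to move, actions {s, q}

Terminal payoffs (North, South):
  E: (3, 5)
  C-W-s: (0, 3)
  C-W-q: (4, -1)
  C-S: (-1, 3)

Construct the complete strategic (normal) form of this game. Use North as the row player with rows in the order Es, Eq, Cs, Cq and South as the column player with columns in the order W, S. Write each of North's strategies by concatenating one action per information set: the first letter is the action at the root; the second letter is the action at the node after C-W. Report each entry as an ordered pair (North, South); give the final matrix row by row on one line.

            W        S
  Es    (3,5)    (3,5)
  Eq    (3,5)    (3,5)
  Cs    (0,3)   (-1,3)
  Cq   (4,-1)   (-1,3)

Es: (3,5) (3,5) | Eq: (3,5) (3,5) | Cs: (0,3) (-1,3) | Cq: (4,-1) (-1,3)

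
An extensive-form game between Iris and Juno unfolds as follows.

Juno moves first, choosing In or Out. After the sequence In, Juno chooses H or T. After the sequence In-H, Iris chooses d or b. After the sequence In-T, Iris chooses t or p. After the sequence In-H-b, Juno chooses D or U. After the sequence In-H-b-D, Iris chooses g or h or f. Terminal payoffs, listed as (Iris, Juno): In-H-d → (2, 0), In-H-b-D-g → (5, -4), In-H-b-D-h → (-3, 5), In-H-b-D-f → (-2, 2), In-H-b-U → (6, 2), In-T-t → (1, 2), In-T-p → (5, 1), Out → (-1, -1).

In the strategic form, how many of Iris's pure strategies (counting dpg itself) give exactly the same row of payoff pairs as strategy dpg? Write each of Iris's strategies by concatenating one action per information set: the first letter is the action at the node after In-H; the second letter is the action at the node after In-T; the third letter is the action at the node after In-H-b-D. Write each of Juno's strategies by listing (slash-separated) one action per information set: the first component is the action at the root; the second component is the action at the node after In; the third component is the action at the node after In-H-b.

Row for dpg (columns In/H/D, In/H/U, In/T/D, In/T/U, Out/H/D, Out/H/U, Out/T/D, Out/T/U): (2,0) (2,0) (5,1) (5,1) (-1,-1) (-1,-1) (-1,-1) (-1,-1).
Under dpg, Iris's choice at the node after In-H-b-D can never be reached regardless of what Juno does, so varying those choices leaves every outcome unchanged.
Holding the reachable choices fixed and varying the unreachable one freely already gives 3 equivalent strategies.
No other strategy reproduces this row, so those 3 are the full class: dpg, dph, dpf.

3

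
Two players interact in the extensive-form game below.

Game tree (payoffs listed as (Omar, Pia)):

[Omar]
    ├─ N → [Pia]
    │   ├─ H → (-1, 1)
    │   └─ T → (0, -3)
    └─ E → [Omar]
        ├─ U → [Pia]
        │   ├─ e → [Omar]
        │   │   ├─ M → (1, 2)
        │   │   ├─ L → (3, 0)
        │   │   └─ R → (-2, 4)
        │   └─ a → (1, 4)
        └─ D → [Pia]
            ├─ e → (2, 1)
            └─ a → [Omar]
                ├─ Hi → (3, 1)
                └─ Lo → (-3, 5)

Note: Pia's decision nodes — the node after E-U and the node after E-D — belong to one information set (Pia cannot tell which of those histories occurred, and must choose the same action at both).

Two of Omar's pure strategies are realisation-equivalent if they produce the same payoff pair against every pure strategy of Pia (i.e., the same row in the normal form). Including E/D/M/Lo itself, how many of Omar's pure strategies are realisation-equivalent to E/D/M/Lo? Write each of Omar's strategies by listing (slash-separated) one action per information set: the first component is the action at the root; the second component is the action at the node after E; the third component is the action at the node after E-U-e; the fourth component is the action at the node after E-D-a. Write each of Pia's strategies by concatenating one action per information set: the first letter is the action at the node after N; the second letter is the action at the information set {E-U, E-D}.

3

Row for E/D/M/Lo (columns He, Ha, Te, Ta): (2,1) (-3,5) (2,1) (-3,5).
Under E/D/M/Lo, Omar's choice at the node after E-U-e can never be reached regardless of what Pia does, so varying those choices leaves every outcome unchanged.
Holding the reachable choices fixed and varying the unreachable one freely already gives 3 equivalent strategies.
No other strategy reproduces this row, so those 3 are the full class: E/D/M/Lo, E/D/L/Lo, E/D/R/Lo.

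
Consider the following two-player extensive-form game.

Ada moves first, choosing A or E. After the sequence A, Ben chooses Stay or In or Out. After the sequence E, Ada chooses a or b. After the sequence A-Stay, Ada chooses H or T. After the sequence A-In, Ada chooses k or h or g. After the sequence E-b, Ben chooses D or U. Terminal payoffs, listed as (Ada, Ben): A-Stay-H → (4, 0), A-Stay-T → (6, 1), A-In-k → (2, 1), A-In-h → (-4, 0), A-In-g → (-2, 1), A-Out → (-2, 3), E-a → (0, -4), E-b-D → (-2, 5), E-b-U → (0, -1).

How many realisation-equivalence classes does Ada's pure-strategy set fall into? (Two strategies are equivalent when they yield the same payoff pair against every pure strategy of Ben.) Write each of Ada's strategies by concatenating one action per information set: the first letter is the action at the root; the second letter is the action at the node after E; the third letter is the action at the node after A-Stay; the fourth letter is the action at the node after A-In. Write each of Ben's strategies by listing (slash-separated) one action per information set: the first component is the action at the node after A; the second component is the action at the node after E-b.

8

Ada has 24 pure strategies: AaHk, AaHh, AaHg, AaTk, AaTh, AaTg, AbHk, AbHh, AbHg, AbTk, AbTh, AbTg, EaHk, EaHh, EaHg, EaTk, EaTh, EaTg, EbHk, EbHh, EbHg, EbTk, EbTh, EbTg. Columns: Stay/D, Stay/U, In/D, In/U, Out/D, Out/U.
{AaHk, AbHk} → row (4,0) (4,0) (2,1) (2,1) (-2,3) (-2,3)
{AaHh, AbHh} → row (4,0) (4,0) (-4,0) (-4,0) (-2,3) (-2,3)
{AaHg, AbHg} → row (4,0) (4,0) (-2,1) (-2,1) (-2,3) (-2,3)
{AaTk, AbTk} → row (6,1) (6,1) (2,1) (2,1) (-2,3) (-2,3)
{AaTh, AbTh} → row (6,1) (6,1) (-4,0) (-4,0) (-2,3) (-2,3)
{AaTg, AbTg} → row (6,1) (6,1) (-2,1) (-2,1) (-2,3) (-2,3)
{EaHk, EaHh, EaHg, EaTk, EaTh, EaTg} → row (0,-4) (0,-4) (0,-4) (0,-4) (0,-4) (0,-4)
{EbHk, EbHh, EbHg, EbTk, EbTh, EbTg} → row (-2,5) (0,-1) (-2,5) (0,-1) (-2,5) (0,-1)
That's 8 distinct rows out of 24 strategies.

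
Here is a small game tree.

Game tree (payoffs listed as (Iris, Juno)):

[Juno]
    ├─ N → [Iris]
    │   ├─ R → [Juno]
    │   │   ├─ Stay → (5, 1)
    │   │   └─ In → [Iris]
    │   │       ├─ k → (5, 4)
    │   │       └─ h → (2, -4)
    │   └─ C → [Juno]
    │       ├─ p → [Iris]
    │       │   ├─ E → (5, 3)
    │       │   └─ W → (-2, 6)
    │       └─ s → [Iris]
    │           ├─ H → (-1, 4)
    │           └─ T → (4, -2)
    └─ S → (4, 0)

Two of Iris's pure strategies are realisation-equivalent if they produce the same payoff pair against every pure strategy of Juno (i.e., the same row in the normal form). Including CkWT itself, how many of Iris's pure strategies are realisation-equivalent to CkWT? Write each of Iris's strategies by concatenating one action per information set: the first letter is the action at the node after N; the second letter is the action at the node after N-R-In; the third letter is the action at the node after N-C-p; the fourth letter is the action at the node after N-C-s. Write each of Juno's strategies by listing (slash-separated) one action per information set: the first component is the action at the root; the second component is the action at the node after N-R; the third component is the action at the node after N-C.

2

Row for CkWT (columns N/Stay/p, N/Stay/s, N/In/p, N/In/s, S/Stay/p, S/Stay/s, S/In/p, S/In/s): (-2,6) (4,-2) (-2,6) (4,-2) (4,0) (4,0) (4,0) (4,0).
Under CkWT, Iris's choice at the node after N-R-In can never be reached regardless of what Juno does, so varying those choices leaves every outcome unchanged.
Holding the reachable choices fixed and varying the unreachable one freely already gives 2 equivalent strategies.
No other strategy reproduces this row, so those 2 are the full class: CkWT, ChWT.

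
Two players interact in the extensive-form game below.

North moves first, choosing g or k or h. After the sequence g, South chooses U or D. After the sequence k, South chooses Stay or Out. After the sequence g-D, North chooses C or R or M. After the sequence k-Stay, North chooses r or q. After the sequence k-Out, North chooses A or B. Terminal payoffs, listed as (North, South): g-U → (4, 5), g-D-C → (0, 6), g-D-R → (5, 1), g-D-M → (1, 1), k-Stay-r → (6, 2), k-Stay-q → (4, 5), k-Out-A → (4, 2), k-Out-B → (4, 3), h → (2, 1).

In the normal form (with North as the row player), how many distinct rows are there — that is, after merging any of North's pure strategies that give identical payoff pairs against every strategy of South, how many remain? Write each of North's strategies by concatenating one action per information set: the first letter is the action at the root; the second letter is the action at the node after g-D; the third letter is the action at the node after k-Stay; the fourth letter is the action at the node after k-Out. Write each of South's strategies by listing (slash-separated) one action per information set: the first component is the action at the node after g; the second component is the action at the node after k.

North has 36 pure strategies: gCrA, gCrB, gCqA, gCqB, gRrA, gRrB, gRqA, gRqB, gMrA, gMrB, gMqA, gMqB, kCrA, kCrB, kCqA, kCqB, kRrA, kRrB, kRqA, kRqB, kMrA, kMrB, kMqA, kMqB, hCrA, hCrB, hCqA, hCqB, hRrA, hRrB, hRqA, hRqB, hMrA, hMrB, hMqA, hMqB. Columns: U/Stay, U/Out, D/Stay, D/Out.
{gCrA, gCrB, gCqA, gCqB} → row (4,5) (4,5) (0,6) (0,6)
{gRrA, gRrB, gRqA, gRqB} → row (4,5) (4,5) (5,1) (5,1)
{gMrA, gMrB, gMqA, gMqB} → row (4,5) (4,5) (1,1) (1,1)
{kCrA, kRrA, kMrA} → row (6,2) (4,2) (6,2) (4,2)
{kCrB, kRrB, kMrB} → row (6,2) (4,3) (6,2) (4,3)
{kCqA, kRqA, kMqA} → row (4,5) (4,2) (4,5) (4,2)
{kCqB, kRqB, kMqB} → row (4,5) (4,3) (4,5) (4,3)
{hCrA, hCrB, hCqA, hCqB, hRrA, hRrB, hRqA, hRqB, hMrA, hMrB, hMqA, hMqB} → row (2,1) (2,1) (2,1) (2,1)
That's 8 distinct rows out of 36 strategies.

8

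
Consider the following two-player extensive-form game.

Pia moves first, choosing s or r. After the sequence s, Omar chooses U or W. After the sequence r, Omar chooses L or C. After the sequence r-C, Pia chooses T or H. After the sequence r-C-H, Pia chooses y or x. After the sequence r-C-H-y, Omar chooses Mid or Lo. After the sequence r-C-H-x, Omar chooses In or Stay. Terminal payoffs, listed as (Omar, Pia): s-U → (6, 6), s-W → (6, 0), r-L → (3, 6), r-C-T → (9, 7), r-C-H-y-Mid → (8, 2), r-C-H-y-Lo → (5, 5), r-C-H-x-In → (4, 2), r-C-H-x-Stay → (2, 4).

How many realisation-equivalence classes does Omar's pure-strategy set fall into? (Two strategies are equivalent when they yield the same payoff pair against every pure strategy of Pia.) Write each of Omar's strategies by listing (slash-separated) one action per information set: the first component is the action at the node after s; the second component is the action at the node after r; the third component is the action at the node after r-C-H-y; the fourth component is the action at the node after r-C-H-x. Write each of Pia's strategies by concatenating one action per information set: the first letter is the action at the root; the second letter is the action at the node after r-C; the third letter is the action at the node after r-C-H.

10

Omar has 16 pure strategies: U/L/Mid/In, U/L/Mid/Stay, U/L/Lo/In, U/L/Lo/Stay, U/C/Mid/In, U/C/Mid/Stay, U/C/Lo/In, U/C/Lo/Stay, W/L/Mid/In, W/L/Mid/Stay, W/L/Lo/In, W/L/Lo/Stay, W/C/Mid/In, W/C/Mid/Stay, W/C/Lo/In, W/C/Lo/Stay. Columns: sTy, sTx, sHy, sHx, rTy, rTx, rHy, rHx.
{U/L/Mid/In, U/L/Mid/Stay, U/L/Lo/In, U/L/Lo/Stay} → row (6,6) (6,6) (6,6) (6,6) (3,6) (3,6) (3,6) (3,6)
{U/C/Mid/In} → row (6,6) (6,6) (6,6) (6,6) (9,7) (9,7) (8,2) (4,2)
{U/C/Mid/Stay} → row (6,6) (6,6) (6,6) (6,6) (9,7) (9,7) (8,2) (2,4)
{U/C/Lo/In} → row (6,6) (6,6) (6,6) (6,6) (9,7) (9,7) (5,5) (4,2)
{U/C/Lo/Stay} → row (6,6) (6,6) (6,6) (6,6) (9,7) (9,7) (5,5) (2,4)
{W/L/Mid/In, W/L/Mid/Stay, W/L/Lo/In, W/L/Lo/Stay} → row (6,0) (6,0) (6,0) (6,0) (3,6) (3,6) (3,6) (3,6)
{W/C/Mid/In} → row (6,0) (6,0) (6,0) (6,0) (9,7) (9,7) (8,2) (4,2)
{W/C/Mid/Stay} → row (6,0) (6,0) (6,0) (6,0) (9,7) (9,7) (8,2) (2,4)
{W/C/Lo/In} → row (6,0) (6,0) (6,0) (6,0) (9,7) (9,7) (5,5) (4,2)
{W/C/Lo/Stay} → row (6,0) (6,0) (6,0) (6,0) (9,7) (9,7) (5,5) (2,4)
That's 10 distinct rows out of 16 strategies.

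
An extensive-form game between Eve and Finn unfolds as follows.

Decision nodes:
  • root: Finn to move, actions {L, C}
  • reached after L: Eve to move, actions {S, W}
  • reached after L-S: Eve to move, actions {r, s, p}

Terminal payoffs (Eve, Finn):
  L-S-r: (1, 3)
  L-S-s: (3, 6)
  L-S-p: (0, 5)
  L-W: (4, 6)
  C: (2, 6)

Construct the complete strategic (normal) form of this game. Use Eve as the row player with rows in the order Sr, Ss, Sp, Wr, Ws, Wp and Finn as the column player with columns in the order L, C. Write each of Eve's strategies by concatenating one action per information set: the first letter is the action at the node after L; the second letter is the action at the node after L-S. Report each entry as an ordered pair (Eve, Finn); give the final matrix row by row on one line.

Row Sr: L→(1,3), C→(2,6)
Row Ss: L→(3,6), C→(2,6)
Row Sp: L→(0,5), C→(2,6)
Row Wr: L→(4,6), C→(2,6)
Row Ws: L→(4,6), C→(2,6)
Row Wp: L→(4,6), C→(2,6)

Sr: (1,3) (2,6) | Ss: (3,6) (2,6) | Sp: (0,5) (2,6) | Wr: (4,6) (2,6) | Ws: (4,6) (2,6) | Wp: (4,6) (2,6)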